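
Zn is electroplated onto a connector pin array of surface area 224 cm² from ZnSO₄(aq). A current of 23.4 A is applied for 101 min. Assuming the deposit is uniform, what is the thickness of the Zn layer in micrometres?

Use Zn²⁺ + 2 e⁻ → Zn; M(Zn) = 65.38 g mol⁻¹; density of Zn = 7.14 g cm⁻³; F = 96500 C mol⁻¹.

300 μm

Q = I·t = 23.40 × 6060.0 = 141800 C; n(e⁻) = 1.469 mol.
n(Zn) = n(e⁻)/2 = 0.7347 mol, so m = 0.7347 × 65.38 = 48.04 g.
Volume = m/ρ = 48.04 / 7.14 = 6.728 cm³.
Thickness = V/A = 6.728 / 224 = 0.0300 cm = 300 μm.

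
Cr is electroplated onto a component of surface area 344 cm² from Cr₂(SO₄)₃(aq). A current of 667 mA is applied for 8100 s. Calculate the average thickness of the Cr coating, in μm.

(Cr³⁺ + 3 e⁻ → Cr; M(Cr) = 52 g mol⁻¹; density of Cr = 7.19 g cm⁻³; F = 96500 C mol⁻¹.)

Q = I·t = 0.6670 × 8100.0 = 5403 C; n(e⁻) = 0.05599 mol.
n(Cr) = n(e⁻)/3 = 0.01866 mol, so m = 0.01866 × 52 = 0.9704 g.
Volume = m/ρ = 0.9704 / 7.19 = 0.1350 cm³.
Thickness = V/A = 0.1350 / 344 = 3.92 × 10⁻⁴ cm = 3.92 μm.

3.92 μm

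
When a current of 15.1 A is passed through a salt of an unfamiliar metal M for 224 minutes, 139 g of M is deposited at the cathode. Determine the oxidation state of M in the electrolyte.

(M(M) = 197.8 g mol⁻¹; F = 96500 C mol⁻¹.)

Q = I·t = 15.10 A × 13440 s = 202900 C, so n(e⁻) = 202900/96500 = 2.103 mol.
n(M) deposited = 139 / 197.8 = 0.7027 mol.
Electrons per atom = n(e⁻)/n(M) = 2.103 / 0.7027 = 2.99 ≈ 3, so the ion is M³⁺.

+3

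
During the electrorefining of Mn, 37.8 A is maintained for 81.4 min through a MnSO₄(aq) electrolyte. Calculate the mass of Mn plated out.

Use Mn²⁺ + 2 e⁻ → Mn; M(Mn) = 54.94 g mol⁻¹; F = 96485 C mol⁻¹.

Q = I·t = 37.80 A × 4884.0 s = 184600 C.
n(e⁻) = Q/F = 184600 / 96485 = 1.913 mol.
Mn²⁺ + 2 e⁻ → Mn, so n(Mn) = n(e⁻)/2 = 0.9567 mol.
m = n·M = 0.9567 × 54.94 = 52.6 g.

52.6 g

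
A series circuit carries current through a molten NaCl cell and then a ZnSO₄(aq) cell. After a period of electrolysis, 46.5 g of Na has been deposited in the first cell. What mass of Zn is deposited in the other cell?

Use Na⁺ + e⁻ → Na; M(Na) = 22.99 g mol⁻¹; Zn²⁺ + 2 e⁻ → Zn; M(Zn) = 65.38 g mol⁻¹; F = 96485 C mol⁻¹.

66.1 g

n(Na) = 46.5 / 22.99 = 2.023 mol.
Since Na⁺ + e⁻ → Na, n(e⁻) passed = 1 × 2.023 = 2.023 mol.
Cells in series carry the same charge, so the same 2.023 mol of electrons passes through cell 2.
Zn²⁺ + 2 e⁻ → Zn, so n(Zn) = 2.023 / 2 = 1.011 mol.
m(Zn) = 1.011 × 65.38 = 66.1 g.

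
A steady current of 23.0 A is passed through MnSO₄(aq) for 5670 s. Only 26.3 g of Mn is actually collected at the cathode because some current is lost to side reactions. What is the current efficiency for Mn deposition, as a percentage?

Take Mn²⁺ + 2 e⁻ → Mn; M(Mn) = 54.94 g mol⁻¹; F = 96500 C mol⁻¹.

70.8 %

Q = I·t = 23.00 × 5670.0 = 130400 C; n(e⁻) = 130400/96500 = 1.351 mol.
Theoretical n(Mn) = n(e⁻)/2 = 0.6757 mol, i.e. m_theo = 0.6757 × 54.94 = 37.12 g.
Efficiency = m_actual / m_theo = 26.3 / 37.12 = 70.8 %.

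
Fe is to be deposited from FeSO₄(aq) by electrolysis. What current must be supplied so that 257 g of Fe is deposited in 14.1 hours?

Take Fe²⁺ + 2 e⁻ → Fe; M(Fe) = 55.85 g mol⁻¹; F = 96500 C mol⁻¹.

n(Fe) = 257 / 55.85 = 4.602 mol.
n(e⁻) = 2 × 4.602 = 9.203 mol.
Q = n(e⁻)·F = 9.203 × 96500 = 888100 C.
I = Q/t = 888100 / 50760 s = 17.5 A.

17.5 A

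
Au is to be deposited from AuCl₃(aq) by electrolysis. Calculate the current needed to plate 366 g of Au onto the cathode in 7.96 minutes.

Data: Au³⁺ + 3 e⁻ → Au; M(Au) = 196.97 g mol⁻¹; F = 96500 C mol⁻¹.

1130 A

n(Au) = 366 / 196.97 = 1.858 mol.
n(e⁻) = 3 × 1.858 = 5.574 mol.
Q = n(e⁻)·F = 5.574 × 96500 = 537900 C.
I = Q/t = 537900 / 477.60 s = 1130 A.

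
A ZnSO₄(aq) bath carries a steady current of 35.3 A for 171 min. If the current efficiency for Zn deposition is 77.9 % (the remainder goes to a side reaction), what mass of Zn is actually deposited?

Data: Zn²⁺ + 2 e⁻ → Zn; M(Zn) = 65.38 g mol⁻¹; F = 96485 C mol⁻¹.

95.6 g

Q = I·t = 35.30 × 10260 = 362200 C.
n(e⁻) = 362200/96485 = 3.754 mol; theoretically n(Zn) = 3.754/2 = 1.877 mol, m_theo = 122.7 g.
At 77.9 % efficiency, m_actual = 0.779 × 122.7 = 95.6 g.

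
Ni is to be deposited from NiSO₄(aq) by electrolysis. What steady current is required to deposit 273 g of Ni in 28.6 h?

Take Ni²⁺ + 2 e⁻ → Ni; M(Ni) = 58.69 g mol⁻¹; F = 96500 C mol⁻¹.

n(Ni) = 273 / 58.69 = 4.652 mol.
n(e⁻) = 2 × 4.652 = 9.303 mol.
Q = n(e⁻)·F = 9.303 × 96500 = 897800 C.
I = Q/t = 897800 / 102960 s = 8.72 A.

8.72 A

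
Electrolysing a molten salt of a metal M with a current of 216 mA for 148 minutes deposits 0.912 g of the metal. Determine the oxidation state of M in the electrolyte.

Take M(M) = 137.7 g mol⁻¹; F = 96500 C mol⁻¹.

+3

Q = I·t = 0.2160 A × 8880.0 s = 1918 C, so n(e⁻) = 1918/96500 = 0.01988 mol.
n(M) deposited = 0.912 / 137.7 = 0.006623 mol.
Electrons per atom = n(e⁻)/n(M) = 0.01988 / 0.006623 = 3.00 ≈ 3, so the ion is M³⁺.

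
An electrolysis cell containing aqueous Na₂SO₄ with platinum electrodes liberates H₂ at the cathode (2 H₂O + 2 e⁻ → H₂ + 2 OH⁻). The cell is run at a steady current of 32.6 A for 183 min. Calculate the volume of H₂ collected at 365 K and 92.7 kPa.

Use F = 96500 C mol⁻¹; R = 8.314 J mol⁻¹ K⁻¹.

Q = I·t = 32.60 A × 10980 s = 357900 C.
n(e⁻) = Q/F = 357900 / 96500 = 3.709 mol.
2 electrons are transferred per H₂ molecule, so n(H₂) = 3.709 / 2 = 1.855 mol.
V = nRT/P = (1.855 × 8.314 × 365) / (92.7 × 10³ Pa) = 0.0607 m³ = 60.7 L.

60.7 L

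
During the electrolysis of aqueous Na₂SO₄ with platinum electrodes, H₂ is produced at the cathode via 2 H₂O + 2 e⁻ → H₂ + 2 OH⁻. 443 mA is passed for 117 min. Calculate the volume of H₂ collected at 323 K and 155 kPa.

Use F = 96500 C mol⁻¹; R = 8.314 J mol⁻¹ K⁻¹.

0.279 L

Q = I·t = 0.4430 A × 7020.0 s = 3110 C.
n(e⁻) = Q/F = 3110 / 96500 = 0.03223 mol.
2 electrons are transferred per H₂ molecule, so n(H₂) = 0.03223 / 2 = 0.01611 mol.
V = nRT/P = (0.01611 × 8.314 × 323) / (155 × 10³ Pa) = 2.79 × 10⁻⁴ m³ = 0.279 L.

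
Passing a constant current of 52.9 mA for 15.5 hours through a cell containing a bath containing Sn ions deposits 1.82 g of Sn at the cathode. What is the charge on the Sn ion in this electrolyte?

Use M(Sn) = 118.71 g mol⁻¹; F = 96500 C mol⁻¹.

+2

Q = I·t = 0.05290 A × 55800 s = 2952 C, so n(e⁻) = 2952/96500 = 0.03059 mol.
n(Sn) deposited = 1.82 / 118.71 = 0.01533 mol.
Electrons per atom = n(e⁻)/n(Sn) = 0.03059 / 0.01533 = 2.00 ≈ 2, so the ion is Sn²⁺.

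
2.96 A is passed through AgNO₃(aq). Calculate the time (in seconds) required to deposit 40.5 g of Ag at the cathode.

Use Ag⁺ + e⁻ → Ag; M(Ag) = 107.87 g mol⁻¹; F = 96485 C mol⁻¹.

n(Ag) = m/M = 40.5 / 107.87 = 0.3755 mol.
Each Ag atom requires 1 electron, so n(e⁻) = 1 × 0.3755 = 0.3755 mol.
Q = n(e⁻)·F = 0.3755 × 96485 = 36230 C.
t = Q/I = 36230 / 2.960 A = 12240 s.

12200 s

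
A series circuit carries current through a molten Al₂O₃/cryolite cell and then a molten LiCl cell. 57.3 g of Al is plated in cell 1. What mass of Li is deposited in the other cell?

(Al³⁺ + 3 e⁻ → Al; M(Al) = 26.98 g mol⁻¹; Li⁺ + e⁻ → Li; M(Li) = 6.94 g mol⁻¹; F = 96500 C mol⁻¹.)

n(Al) = 57.3 / 26.98 = 2.124 mol.
Since Al³⁺ + 3 e⁻ → Al, n(e⁻) passed = 3 × 2.124 = 6.371 mol.
Cells in series carry the same charge, so the same 6.371 mol of electrons passes through cell 2.
Li⁺ + e⁻ → Li, so n(Li) = 6.371 / 1 = 6.371 mol.
m(Li) = 6.371 × 6.94 = 44.2 g.

44.2 g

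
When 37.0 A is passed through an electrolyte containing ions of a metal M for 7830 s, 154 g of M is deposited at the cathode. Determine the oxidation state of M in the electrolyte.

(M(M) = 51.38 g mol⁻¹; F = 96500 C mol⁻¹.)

Q = I·t = 37.00 A × 7830.0 s = 289700 C, so n(e⁻) = 289700/96500 = 3.002 mol.
n(M) deposited = 154 / 51.38 = 2.997 mol.
Electrons per atom = n(e⁻)/n(M) = 3.002 / 2.997 = 1.00 ≈ 1, so the ion is M⁺.

+1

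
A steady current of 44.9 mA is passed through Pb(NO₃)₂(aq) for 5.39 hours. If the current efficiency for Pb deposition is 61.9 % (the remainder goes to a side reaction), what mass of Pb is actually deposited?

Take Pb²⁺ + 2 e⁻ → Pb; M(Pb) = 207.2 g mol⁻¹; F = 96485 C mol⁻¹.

0.579 g

Q = I·t = 0.04490 × 19404 = 871.2 C.
n(e⁻) = 871.2/96485 = 0.009030 mol; theoretically n(Pb) = 0.009030/2 = 0.004515 mol, m_theo = 0.9355 g.
At 61.9 % efficiency, m_actual = 0.619 × 0.9355 = 0.579 g.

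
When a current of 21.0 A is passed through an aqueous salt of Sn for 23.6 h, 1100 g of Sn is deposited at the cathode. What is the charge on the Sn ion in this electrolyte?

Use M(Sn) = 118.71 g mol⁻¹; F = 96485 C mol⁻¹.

+2

Q = I·t = 21.00 A × 84960 s = 1784000 C, so n(e⁻) = 1784000/96485 = 18.49 mol.
n(Sn) deposited = 1100 / 118.71 = 9.266 mol.
Electrons per atom = n(e⁻)/n(Sn) = 18.49 / 9.266 = 2.00 ≈ 2, so the ion is Sn²⁺.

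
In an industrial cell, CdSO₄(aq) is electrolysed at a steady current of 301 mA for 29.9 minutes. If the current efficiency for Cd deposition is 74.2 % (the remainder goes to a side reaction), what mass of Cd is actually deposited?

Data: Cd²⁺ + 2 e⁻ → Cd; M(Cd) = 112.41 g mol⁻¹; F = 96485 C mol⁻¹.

0.233 g

Q = I·t = 0.3010 × 1794.0 = 540.0 C.
n(e⁻) = 540.0/96485 = 0.005597 mol; theoretically n(Cd) = 0.005597/2 = 0.002798 mol, m_theo = 0.3146 g.
At 74.2 % efficiency, m_actual = 0.742 × 0.3146 = 0.233 g.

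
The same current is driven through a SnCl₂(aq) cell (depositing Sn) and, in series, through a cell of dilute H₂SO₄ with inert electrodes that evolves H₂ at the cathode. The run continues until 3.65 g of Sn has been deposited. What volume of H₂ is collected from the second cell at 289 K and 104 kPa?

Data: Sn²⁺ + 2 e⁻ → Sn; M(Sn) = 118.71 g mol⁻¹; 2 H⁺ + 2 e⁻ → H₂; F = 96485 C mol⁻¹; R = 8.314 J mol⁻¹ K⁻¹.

n(Sn) = 3.65 / 118.71 = 0.03075 mol, so n(e⁻) = 2 × 0.03075 = 0.06149 mol.
The cells are in series, so the same 0.06149 mol of electrons passes through the second cell.
2 H⁺ + 2 e⁻ → H₂ — 2 mol e⁻ per mol H₂, so n(H₂) = 0.06149/2 = 0.03075 mol.
V = nRT/P = (0.03075 × 8.314 × 289) / (104 × 10³) = 7.10 × 10⁻⁴ m³ = 0.710 L.

0.710 L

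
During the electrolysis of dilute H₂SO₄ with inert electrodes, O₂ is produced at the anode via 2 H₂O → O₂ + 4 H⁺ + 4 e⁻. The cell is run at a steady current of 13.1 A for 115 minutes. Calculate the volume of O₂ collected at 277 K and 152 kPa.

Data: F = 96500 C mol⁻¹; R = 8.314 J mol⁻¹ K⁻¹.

Q = I·t = 13.10 A × 6900.0 s = 90390 C.
n(e⁻) = Q/F = 90390 / 96500 = 0.9367 mol.
4 electrons are transferred per O₂ molecule, so n(O₂) = 0.9367 / 4 = 0.2342 mol.
V = nRT/P = (0.2342 × 8.314 × 277) / (152 × 10³ Pa) = 0.00355 m³ = 3.55 L.

3.55 L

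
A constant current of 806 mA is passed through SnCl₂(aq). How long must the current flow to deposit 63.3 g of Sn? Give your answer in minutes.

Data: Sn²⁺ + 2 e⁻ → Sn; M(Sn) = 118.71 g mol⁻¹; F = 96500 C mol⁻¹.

2130 min

n(Sn) = m/M = 63.3 / 118.71 = 0.5332 mol.
Each Sn atom requires 2 electrons, so n(e⁻) = 2 × 0.5332 = 1.066 mol.
Q = n(e⁻)·F = 1.066 × 96500 = 102900 C.
t = Q/I = 102900 / 0.8060 A = 127700 s = 2130 min.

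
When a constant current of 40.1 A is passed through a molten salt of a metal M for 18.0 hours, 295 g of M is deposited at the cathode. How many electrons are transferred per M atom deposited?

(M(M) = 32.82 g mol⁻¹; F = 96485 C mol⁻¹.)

Q = I·t = 40.10 A × 64800 s = 2598000 C, so n(e⁻) = 2598000/96485 = 26.93 mol.
n(M) deposited = 295 / 32.82 = 8.988 mol.
Electrons per atom = n(e⁻)/n(M) = 26.93 / 8.988 = 3.00 ≈ 3, so the ion is M³⁺.

3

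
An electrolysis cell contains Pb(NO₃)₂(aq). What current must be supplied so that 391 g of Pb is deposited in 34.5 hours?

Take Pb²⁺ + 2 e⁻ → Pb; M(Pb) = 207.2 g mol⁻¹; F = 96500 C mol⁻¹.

2.93 A

n(Pb) = 391 / 207.2 = 1.887 mol.
n(e⁻) = 2 × 1.887 = 3.774 mol.
Q = n(e⁻)·F = 3.774 × 96500 = 364200 C.
I = Q/t = 364200 / 124200 s = 2.93 A.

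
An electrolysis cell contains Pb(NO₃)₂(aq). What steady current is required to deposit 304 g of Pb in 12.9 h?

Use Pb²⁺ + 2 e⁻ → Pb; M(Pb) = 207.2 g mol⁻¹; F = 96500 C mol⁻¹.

6.10 A

n(Pb) = 304 / 207.2 = 1.467 mol.
n(e⁻) = 2 × 1.467 = 2.934 mol.
Q = n(e⁻)·F = 2.934 × 96500 = 283200 C.
I = Q/t = 283200 / 46440 s = 6.10 A.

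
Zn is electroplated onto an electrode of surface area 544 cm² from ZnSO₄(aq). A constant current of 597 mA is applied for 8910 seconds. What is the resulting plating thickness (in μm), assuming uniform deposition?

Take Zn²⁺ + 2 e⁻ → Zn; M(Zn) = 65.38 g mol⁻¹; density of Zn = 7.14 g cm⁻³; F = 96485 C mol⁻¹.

Q = I·t = 0.5970 × 8910.0 = 5319 C; n(e⁻) = 0.05513 mol.
n(Zn) = n(e⁻)/2 = 0.02757 mol, so m = 0.02757 × 65.38 = 1.802 g.
Volume = m/ρ = 1.802 / 7.14 = 0.2524 cm³.
Thickness = V/A = 0.2524 / 544 = 4.64 × 10⁻⁴ cm = 4.64 μm.

4.64 μm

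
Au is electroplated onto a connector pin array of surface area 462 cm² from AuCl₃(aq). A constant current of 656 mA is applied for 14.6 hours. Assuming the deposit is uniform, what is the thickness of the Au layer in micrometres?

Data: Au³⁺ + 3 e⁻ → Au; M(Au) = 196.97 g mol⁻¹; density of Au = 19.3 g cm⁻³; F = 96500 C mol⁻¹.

26.3 μm

Q = I·t = 0.6560 × 52560 = 34480 C; n(e⁻) = 0.3573 mol.
n(Au) = n(e⁻)/3 = 0.1191 mol, so m = 0.1191 × 196.97 = 23.46 g.
Volume = m/ρ = 23.46 / 19.3 = 1.215 cm³.
Thickness = V/A = 1.215 / 462 = 0.00263 cm = 26.3 μm.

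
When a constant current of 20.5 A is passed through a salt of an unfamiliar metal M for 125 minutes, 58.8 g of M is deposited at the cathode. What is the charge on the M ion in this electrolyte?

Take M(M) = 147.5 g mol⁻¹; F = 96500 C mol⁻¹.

Q = I·t = 20.50 A × 7500.0 s = 153800 C, so n(e⁻) = 153800/96500 = 1.593 mol.
n(M) deposited = 58.8 / 147.5 = 0.3986 mol.
Electrons per atom = n(e⁻)/n(M) = 1.593 / 0.3986 = 4.00 ≈ 4, so the ion is M⁴⁺.

+4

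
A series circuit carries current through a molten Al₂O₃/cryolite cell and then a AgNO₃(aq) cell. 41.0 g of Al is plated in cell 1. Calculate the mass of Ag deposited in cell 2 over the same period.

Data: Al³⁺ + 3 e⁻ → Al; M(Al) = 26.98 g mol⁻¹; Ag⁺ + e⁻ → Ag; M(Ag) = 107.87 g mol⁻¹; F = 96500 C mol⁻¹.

n(Al) = 41.0 / 26.98 = 1.520 mol.
Since Al³⁺ + 3 e⁻ → Al, n(e⁻) passed = 3 × 1.520 = 4.559 mol.
Cells in series carry the same charge, so the same 4.559 mol of electrons passes through cell 2.
Ag⁺ + e⁻ → Ag, so n(Ag) = 4.559 / 1 = 4.559 mol.
m(Ag) = 4.559 × 107.87 = 492 g.

492 g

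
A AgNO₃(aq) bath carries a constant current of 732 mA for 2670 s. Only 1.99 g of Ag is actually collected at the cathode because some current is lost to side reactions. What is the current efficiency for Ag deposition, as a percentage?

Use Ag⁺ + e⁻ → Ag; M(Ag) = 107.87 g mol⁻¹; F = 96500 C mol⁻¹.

91.1 %

Q = I·t = 0.7320 × 2670.0 = 1954 C; n(e⁻) = 1954/96500 = 0.02025 mol.
Theoretical n(Ag) = n(e⁻)/1 = 0.02025 mol, i.e. m_theo = 0.02025 × 107.87 = 2.185 g.
Efficiency = m_actual / m_theo = 1.99 / 2.185 = 91.1 %.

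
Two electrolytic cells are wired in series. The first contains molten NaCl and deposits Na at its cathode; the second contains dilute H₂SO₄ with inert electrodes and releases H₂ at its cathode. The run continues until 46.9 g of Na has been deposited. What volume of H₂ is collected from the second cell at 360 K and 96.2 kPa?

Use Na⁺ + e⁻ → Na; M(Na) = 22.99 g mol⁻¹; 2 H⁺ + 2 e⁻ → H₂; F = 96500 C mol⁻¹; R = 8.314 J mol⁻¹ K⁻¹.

31.7 L

n(Na) = 46.9 / 22.99 = 2.040 mol, so n(e⁻) = 1 × 2.040 = 2.040 mol.
The cells are in series, so the same 2.040 mol of electrons passes through the second cell.
2 H⁺ + 2 e⁻ → H₂ — 2 mol e⁻ per mol H₂, so n(H₂) = 2.040/2 = 1.020 mol.
V = nRT/P = (1.020 × 8.314 × 360) / (96.2 × 10³) = 0.0317 m³ = 31.7 L.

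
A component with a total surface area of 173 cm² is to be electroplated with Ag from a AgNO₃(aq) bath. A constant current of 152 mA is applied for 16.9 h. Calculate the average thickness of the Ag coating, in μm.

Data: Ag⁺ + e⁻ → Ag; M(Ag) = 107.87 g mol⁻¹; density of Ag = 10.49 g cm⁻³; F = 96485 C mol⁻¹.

Q = I·t = 0.1520 × 60840 = 9248 C; n(e⁻) = 0.09585 mol.
n(Ag) = n(e⁻)/1 = 0.09585 mol, so m = 0.09585 × 107.87 = 10.34 g.
Volume = m/ρ = 10.34 / 10.49 = 0.9856 cm³.
Thickness = V/A = 0.9856 / 173 = 0.00570 cm = 57.0 μm.

57.0 μm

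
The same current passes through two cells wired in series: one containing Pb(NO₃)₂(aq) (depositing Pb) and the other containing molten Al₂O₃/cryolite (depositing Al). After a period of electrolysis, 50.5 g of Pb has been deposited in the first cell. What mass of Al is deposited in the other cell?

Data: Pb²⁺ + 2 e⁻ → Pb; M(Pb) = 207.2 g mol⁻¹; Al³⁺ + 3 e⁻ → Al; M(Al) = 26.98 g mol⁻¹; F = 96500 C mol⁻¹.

n(Pb) = 50.5 / 207.2 = 0.2437 mol.
Since Pb²⁺ + 2 e⁻ → Pb, n(e⁻) passed = 2 × 0.2437 = 0.4875 mol.
Cells in series carry the same charge, so the same 0.4875 mol of electrons passes through cell 2.
Al³⁺ + 3 e⁻ → Al, so n(Al) = 0.4875 / 3 = 0.1625 mol.
m(Al) = 0.1625 × 26.98 = 4.38 g.

4.38 g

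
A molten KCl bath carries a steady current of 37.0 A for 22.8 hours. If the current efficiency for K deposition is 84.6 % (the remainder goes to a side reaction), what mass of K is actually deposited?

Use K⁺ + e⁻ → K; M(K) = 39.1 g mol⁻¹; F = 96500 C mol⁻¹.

1040 g

Q = I·t = 37.00 × 82080 = 3037000 C.
n(e⁻) = 3037000/96500 = 31.47 mol; theoretically n(K) = 31.47/1 = 31.47 mol, m_theo = 1231 g.
At 84.6 % efficiency, m_actual = 0.846 × 1231 = 1040 g.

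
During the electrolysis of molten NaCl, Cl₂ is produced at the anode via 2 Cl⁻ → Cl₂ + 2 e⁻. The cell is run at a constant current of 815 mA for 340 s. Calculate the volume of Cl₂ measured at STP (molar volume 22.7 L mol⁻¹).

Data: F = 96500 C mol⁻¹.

Q = I·t = 0.8150 A × 340.00 s = 277.1 C.
n(e⁻) = Q/F = 277.1 / 96500 = 0.002872 mol.
2 electrons are transferred per Cl₂ molecule, so n(Cl₂) = 0.002872 / 2 = 0.001436 mol.
V = n × V_m = 0.001436 × 22.7 = 0.0326 L.

0.0326 L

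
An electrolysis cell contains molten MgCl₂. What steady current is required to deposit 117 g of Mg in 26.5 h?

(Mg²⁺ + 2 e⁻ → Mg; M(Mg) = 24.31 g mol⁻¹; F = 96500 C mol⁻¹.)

9.74 A

n(Mg) = 117 / 24.31 = 4.813 mol.
n(e⁻) = 2 × 4.813 = 9.626 mol.
Q = n(e⁻)·F = 9.626 × 96500 = 928900 C.
I = Q/t = 928900 / 95400 s = 9.74 A.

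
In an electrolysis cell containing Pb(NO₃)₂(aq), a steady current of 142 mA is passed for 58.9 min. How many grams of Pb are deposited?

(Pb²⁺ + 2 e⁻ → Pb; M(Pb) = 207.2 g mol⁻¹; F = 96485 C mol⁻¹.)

0.539 g

Q = I·t = 0.1420 A × 3534.0 s = 501.8 C.
n(e⁻) = Q/F = 501.8 / 96485 = 0.005201 mol.
Pb²⁺ + 2 e⁻ → Pb, so n(Pb) = n(e⁻)/2 = 0.002601 mol.
m = n·M = 0.002601 × 207.2 = 0.539 g.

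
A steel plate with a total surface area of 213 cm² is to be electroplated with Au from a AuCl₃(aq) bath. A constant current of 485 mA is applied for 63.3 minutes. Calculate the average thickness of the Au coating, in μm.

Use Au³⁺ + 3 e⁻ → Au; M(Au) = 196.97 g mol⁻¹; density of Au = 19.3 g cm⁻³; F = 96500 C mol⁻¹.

3.05 μm

Q = I·t = 0.4850 × 3798.0 = 1842 C; n(e⁻) = 0.01909 mol.
n(Au) = n(e⁻)/3 = 0.006363 mol, so m = 0.006363 × 196.97 = 1.253 g.
Volume = m/ρ = 1.253 / 19.3 = 0.06494 cm³.
Thickness = V/A = 0.06494 / 213 = 3.05 × 10⁻⁴ cm = 3.05 μm.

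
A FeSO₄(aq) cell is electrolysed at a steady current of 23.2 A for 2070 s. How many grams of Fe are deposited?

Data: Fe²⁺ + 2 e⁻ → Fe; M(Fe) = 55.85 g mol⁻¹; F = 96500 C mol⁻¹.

13.9 g

Q = I·t = 23.20 A × 2070.0 s = 48020 C.
n(e⁻) = Q/F = 48020 / 96500 = 0.4977 mol.
Fe²⁺ + 2 e⁻ → Fe, so n(Fe) = n(e⁻)/2 = 0.2488 mol.
m = n·M = 0.2488 × 55.85 = 13.9 g.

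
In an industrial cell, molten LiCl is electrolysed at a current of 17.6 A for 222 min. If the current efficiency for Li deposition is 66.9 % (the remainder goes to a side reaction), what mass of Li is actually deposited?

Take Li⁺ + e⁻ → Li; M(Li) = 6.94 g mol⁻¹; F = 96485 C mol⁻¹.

Q = I·t = 17.60 × 13320 = 234400 C.
n(e⁻) = 234400/96485 = 2.430 mol; theoretically n(Li) = 2.430/1 = 2.430 mol, m_theo = 16.86 g.
At 66.9 % efficiency, m_actual = 0.669 × 16.86 = 11.3 g.

11.3 g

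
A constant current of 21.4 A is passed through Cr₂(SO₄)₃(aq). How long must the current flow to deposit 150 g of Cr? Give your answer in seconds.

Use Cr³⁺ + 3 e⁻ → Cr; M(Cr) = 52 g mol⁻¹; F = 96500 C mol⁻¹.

n(Cr) = m/M = 150 / 52 = 2.885 mol.
Each Cr atom requires 3 electrons, so n(e⁻) = 3 × 2.885 = 8.654 mol.
Q = n(e⁻)·F = 8.654 × 96500 = 835100 C.
t = Q/I = 835100 / 21.40 A = 39020 s.

39000 s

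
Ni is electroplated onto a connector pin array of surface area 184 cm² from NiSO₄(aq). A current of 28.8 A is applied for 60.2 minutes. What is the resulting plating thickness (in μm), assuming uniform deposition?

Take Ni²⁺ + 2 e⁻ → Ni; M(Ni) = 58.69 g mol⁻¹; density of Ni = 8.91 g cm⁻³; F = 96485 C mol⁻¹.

Q = I·t = 28.80 × 3612.0 = 104000 C; n(e⁻) = 1.078 mol.
n(Ni) = n(e⁻)/2 = 0.5391 mol, so m = 0.5391 × 58.69 = 31.64 g.
Volume = m/ρ = 31.64 / 8.91 = 3.551 cm³.
Thickness = V/A = 3.551 / 184 = 0.0193 cm = 193 μm.

193 μm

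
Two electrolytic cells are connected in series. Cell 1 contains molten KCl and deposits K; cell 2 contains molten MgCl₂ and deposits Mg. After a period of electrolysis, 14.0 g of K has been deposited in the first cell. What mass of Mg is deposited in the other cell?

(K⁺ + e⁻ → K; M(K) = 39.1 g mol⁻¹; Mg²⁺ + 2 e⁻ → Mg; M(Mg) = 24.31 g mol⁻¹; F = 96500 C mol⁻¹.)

4.35 g

n(K) = 14.0 / 39.1 = 0.3581 mol.
Since K⁺ + e⁻ → K, n(e⁻) passed = 1 × 0.3581 = 0.3581 mol.
Cells in series carry the same charge, so the same 0.3581 mol of electrons passes through cell 2.
Mg²⁺ + 2 e⁻ → Mg, so n(Mg) = 0.3581 / 2 = 0.1790 mol.
m(Mg) = 0.1790 × 24.31 = 4.35 g.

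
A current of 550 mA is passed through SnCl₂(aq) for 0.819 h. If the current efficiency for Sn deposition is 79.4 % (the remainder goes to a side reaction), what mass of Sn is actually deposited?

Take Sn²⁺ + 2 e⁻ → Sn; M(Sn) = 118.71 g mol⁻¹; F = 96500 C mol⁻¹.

0.792 g

Q = I·t = 0.5500 × 2948.4 = 1622 C.
n(e⁻) = 1622/96500 = 0.01680 mol; theoretically n(Sn) = 0.01680/2 = 0.008402 mol, m_theo = 0.9974 g.
At 79.4 % efficiency, m_actual = 0.794 × 0.9974 = 0.792 g.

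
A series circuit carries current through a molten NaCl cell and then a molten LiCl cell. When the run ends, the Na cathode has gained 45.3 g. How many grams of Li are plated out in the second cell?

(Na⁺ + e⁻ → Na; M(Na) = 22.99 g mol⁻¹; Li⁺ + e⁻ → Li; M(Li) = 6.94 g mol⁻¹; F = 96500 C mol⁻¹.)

13.7 g

n(Na) = 45.3 / 22.99 = 1.970 mol.
Since Na⁺ + e⁻ → Na, n(e⁻) passed = 1 × 1.970 = 1.970 mol.
Cells in series carry the same charge, so the same 1.970 mol of electrons passes through cell 2.
Li⁺ + e⁻ → Li, so n(Li) = 1.970 / 1 = 1.970 mol.
m(Li) = 1.970 × 6.94 = 13.7 g.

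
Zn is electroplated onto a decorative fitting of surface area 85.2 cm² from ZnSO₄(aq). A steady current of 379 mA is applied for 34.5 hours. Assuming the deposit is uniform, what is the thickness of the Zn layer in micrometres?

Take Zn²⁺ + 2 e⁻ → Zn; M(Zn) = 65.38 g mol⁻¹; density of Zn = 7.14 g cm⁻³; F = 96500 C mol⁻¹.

Q = I·t = 0.3790 × 124200 = 47070 C; n(e⁻) = 0.4878 mol.
n(Zn) = n(e⁻)/2 = 0.2439 mol, so m = 0.2439 × 65.38 = 15.95 g.
Volume = m/ρ = 15.95 / 7.14 = 2.233 cm³.
Thickness = V/A = 2.233 / 85.2 = 0.0262 cm = 262 μm.

262 μm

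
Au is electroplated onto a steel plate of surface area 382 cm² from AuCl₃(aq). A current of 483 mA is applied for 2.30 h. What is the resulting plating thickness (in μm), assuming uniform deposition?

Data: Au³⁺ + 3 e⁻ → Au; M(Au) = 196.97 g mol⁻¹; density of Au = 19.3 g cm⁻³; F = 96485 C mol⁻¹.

Q = I·t = 0.4830 × 8280.0 = 3999 C; n(e⁻) = 0.04145 mol.
n(Au) = n(e⁻)/3 = 0.01382 mol, so m = 0.01382 × 196.97 = 2.721 g.
Volume = m/ρ = 2.721 / 19.3 = 0.1410 cm³.
Thickness = V/A = 0.1410 / 382 = 3.69 × 10⁻⁴ cm = 3.69 μm.

3.69 μm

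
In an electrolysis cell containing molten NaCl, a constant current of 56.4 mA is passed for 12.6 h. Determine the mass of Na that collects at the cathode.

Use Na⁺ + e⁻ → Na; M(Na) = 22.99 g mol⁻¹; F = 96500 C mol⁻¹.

0.609 g

Q = I·t = 0.05640 A × 45360 s = 2558 C.
n(e⁻) = Q/F = 2558 / 96500 = 0.02651 mol.
Na⁺ + e⁻ → Na, so n(Na) = n(e⁻)/1 = 0.02651 mol.
m = n·M = 0.02651 × 22.99 = 0.609 g.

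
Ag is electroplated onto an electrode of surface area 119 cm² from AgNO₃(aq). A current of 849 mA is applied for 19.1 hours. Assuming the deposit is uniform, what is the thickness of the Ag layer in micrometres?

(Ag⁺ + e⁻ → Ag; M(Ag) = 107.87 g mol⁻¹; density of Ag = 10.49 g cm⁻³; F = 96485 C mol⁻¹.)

Q = I·t = 0.8490 × 68760 = 58380 C; n(e⁻) = 0.6050 mol.
n(Ag) = n(e⁻)/1 = 0.6050 mol, so m = 0.6050 × 107.87 = 65.27 g.
Volume = m/ρ = 65.27 / 10.49 = 6.222 cm³.
Thickness = V/A = 6.222 / 119 = 0.0523 cm = 523 μm.

523 μm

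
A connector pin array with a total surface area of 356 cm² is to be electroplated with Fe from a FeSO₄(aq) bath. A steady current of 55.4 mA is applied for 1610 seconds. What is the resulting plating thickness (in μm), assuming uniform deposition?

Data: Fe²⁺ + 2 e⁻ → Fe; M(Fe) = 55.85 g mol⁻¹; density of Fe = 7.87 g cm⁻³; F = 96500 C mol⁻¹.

Q = I·t = 0.05540 × 1610.0 = 89.19 C; n(e⁻) = 0.0009243 mol.
n(Fe) = n(e⁻)/2 = 0.0004621 mol, so m = 0.0004621 × 55.85 = 0.02581 g.
Volume = m/ρ = 0.02581 / 7.87 = 0.003280 cm³.
Thickness = V/A = 0.003280 / 356 = 9.21 × 10⁻⁶ cm = 0.0921 μm.

0.0921 μm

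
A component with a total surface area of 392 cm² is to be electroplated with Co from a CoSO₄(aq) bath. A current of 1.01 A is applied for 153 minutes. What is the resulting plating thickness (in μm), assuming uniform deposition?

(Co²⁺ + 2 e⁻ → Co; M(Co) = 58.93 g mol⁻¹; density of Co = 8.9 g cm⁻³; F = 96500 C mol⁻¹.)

8.11 μm

Q = I·t = 1.010 × 9180.0 = 9272 C; n(e⁻) = 0.09608 mol.
n(Co) = n(e⁻)/2 = 0.04804 mol, so m = 0.04804 × 58.93 = 2.831 g.
Volume = m/ρ = 2.831 / 8.9 = 0.3181 cm³.
Thickness = V/A = 0.3181 / 392 = 8.11 × 10⁻⁴ cm = 8.11 μm.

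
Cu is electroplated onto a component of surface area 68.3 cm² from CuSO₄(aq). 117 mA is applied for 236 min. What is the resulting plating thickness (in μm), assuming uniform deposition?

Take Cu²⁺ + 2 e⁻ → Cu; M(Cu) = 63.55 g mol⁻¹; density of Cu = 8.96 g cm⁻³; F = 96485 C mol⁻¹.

8.92 μm

Q = I·t = 0.1170 × 14160 = 1657 C; n(e⁻) = 0.01717 mol.
n(Cu) = n(e⁻)/2 = 0.008585 mol, so m = 0.008585 × 63.55 = 0.5456 g.
Volume = m/ρ = 0.5456 / 8.96 = 0.06089 cm³.
Thickness = V/A = 0.06089 / 68.3 = 8.92 × 10⁻⁴ cm = 8.92 μm.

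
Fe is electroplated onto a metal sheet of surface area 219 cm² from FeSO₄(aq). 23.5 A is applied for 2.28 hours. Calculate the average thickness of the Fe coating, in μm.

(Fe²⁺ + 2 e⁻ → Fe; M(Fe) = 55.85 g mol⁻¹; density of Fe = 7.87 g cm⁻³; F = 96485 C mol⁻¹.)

324 μm

Q = I·t = 23.50 × 8208.0 = 192900 C; n(e⁻) = 1.999 mol.
n(Fe) = n(e⁻)/2 = 0.9996 mol, so m = 0.9996 × 55.85 = 55.83 g.
Volume = m/ρ = 55.83 / 7.87 = 7.094 cm³.
Thickness = V/A = 7.094 / 219 = 0.0324 cm = 324 μm.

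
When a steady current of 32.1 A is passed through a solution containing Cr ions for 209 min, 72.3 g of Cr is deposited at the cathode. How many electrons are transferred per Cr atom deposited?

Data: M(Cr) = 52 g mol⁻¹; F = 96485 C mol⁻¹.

3

Q = I·t = 32.10 A × 12540 s = 402500 C, so n(e⁻) = 402500/96485 = 4.172 mol.
n(Cr) deposited = 72.3 / 52 = 1.390 mol.
Electrons per atom = n(e⁻)/n(Cr) = 4.172 / 1.390 = 3.00 ≈ 3, so the ion is Cr³⁺.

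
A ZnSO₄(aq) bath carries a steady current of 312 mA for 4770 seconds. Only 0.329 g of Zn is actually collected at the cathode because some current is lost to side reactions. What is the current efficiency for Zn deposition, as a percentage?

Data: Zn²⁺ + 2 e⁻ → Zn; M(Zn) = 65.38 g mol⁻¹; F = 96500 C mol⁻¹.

65.3 %

Q = I·t = 0.3120 × 4770.0 = 1488 C; n(e⁻) = 1488/96500 = 0.01542 mol.
Theoretical n(Zn) = n(e⁻)/2 = 0.007711 mol, i.e. m_theo = 0.007711 × 65.38 = 0.5042 g.
Efficiency = m_actual / m_theo = 0.329 / 0.5042 = 65.3 %.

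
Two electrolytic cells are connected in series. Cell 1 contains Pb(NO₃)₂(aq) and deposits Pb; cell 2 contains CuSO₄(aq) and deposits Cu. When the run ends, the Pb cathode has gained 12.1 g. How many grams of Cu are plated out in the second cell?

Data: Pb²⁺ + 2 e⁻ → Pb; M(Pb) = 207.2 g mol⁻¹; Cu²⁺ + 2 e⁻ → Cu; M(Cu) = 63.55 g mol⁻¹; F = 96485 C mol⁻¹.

n(Pb) = 12.1 / 207.2 = 0.05840 mol.
Since Pb²⁺ + 2 e⁻ → Pb, n(e⁻) passed = 2 × 0.05840 = 0.1168 mol.
Cells in series carry the same charge, so the same 0.1168 mol of electrons passes through cell 2.
Cu²⁺ + 2 e⁻ → Cu, so n(Cu) = 0.1168 / 2 = 0.05840 mol.
m(Cu) = 0.05840 × 63.55 = 3.71 g.

3.71 g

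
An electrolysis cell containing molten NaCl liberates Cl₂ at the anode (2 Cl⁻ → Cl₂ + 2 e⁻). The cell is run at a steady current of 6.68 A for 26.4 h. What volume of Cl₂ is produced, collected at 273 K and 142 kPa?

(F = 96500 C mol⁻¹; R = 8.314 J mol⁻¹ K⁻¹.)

52.6 L

Q = I·t = 6.680 A × 95040 s = 634900 C.
n(e⁻) = Q/F = 634900 / 96500 = 6.579 mol.
2 electrons are transferred per Cl₂ molecule, so n(Cl₂) = 6.579 / 2 = 3.289 mol.
V = nRT/P = (3.289 × 8.314 × 273) / (142 × 10³ Pa) = 0.0526 m³ = 52.6 L.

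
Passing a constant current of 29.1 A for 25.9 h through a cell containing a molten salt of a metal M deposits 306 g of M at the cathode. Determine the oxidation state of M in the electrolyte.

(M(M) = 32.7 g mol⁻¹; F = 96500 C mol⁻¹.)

Q = I·t = 29.10 A × 93240 s = 2713000 C, so n(e⁻) = 2713000/96500 = 28.12 mol.
n(M) deposited = 306 / 32.7 = 9.358 mol.
Electrons per atom = n(e⁻)/n(M) = 28.12 / 9.358 = 3.00 ≈ 3, so the ion is M³⁺.

+3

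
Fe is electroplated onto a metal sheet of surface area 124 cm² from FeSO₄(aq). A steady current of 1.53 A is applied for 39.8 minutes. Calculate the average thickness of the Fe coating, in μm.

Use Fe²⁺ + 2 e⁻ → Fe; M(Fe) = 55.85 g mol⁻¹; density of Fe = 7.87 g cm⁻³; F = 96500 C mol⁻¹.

Q = I·t = 1.530 × 2388.0 = 3654 C; n(e⁻) = 0.03786 mol.
n(Fe) = n(e⁻)/2 = 0.01893 mol, so m = 0.01893 × 55.85 = 1.057 g.
Volume = m/ρ = 1.057 / 7.87 = 0.1343 cm³.
Thickness = V/A = 0.1343 / 124 = 0.00108 cm = 10.8 μm.

10.8 μm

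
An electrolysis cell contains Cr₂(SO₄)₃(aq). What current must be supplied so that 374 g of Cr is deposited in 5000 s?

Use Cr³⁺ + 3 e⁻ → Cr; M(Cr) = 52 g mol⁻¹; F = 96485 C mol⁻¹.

416 A

n(Cr) = 374 / 52 = 7.192 mol.
n(e⁻) = 3 × 7.192 = 21.58 mol.
Q = n(e⁻)·F = 21.58 × 96485 = 2082000 C.
I = Q/t = 2082000 / 5000.0 s = 416 A.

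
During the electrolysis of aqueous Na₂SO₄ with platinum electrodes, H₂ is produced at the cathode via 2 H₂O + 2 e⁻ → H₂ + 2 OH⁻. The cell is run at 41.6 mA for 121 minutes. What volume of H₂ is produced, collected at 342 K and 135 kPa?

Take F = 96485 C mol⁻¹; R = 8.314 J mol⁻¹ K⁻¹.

Q = I·t = 0.04160 A × 7260.0 s = 302.0 C.
n(e⁻) = Q/F = 302.0 / 96485 = 0.003130 mol.
2 electrons are transferred per H₂ molecule, so n(H₂) = 0.003130 / 2 = 0.001565 mol.
V = nRT/P = (0.001565 × 8.314 × 342) / (135 × 10³ Pa) = 3.30 × 10⁻⁵ m³ = 0.0330 L.

0.0330 L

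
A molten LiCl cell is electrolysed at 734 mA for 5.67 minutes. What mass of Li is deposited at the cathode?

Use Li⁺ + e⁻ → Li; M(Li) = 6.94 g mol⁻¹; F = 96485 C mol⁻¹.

Q = I·t = 0.7340 A × 340.20 s = 249.7 C.
n(e⁻) = Q/F = 249.7 / 96485 = 0.002588 mol.
Li⁺ + e⁻ → Li, so n(Li) = n(e⁻)/1 = 0.002588 mol.
m = n·M = 0.002588 × 6.94 = 0.0180 g.

0.0180 g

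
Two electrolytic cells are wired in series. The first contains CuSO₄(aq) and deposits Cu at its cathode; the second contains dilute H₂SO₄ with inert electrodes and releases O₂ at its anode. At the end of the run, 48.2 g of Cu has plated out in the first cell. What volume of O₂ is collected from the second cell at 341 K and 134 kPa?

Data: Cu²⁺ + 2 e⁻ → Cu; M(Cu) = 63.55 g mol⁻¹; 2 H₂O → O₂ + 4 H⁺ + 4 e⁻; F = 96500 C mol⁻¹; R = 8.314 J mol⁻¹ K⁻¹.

8.02 L

n(Cu) = 48.2 / 63.55 = 0.7585 mol, so n(e⁻) = 2 × 0.7585 = 1.517 mol.
The cells are in series, so the same 1.517 mol of electrons passes through the second cell.
2 H₂O → O₂ + 4 H⁺ + 4 e⁻ — 4 mol e⁻ per mol O₂, so n(O₂) = 1.517/4 = 0.3792 mol.
V = nRT/P = (0.3792 × 8.314 × 341) / (134 × 10³) = 0.00802 m³ = 8.02 L.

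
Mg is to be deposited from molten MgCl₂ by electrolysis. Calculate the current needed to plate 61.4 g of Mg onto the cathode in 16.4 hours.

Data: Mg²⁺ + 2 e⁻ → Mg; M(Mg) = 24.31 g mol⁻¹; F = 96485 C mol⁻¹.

8.26 A

n(Mg) = 61.4 / 24.31 = 2.526 mol.
n(e⁻) = 2 × 2.526 = 5.051 mol.
Q = n(e⁻)·F = 5.051 × 96485 = 487400 C.
I = Q/t = 487400 / 59040 s = 8.26 A.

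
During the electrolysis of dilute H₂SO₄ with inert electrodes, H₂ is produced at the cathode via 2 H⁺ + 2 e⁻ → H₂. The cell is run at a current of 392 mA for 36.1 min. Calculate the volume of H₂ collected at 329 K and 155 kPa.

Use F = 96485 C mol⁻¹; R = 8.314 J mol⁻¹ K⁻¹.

0.0776 L

Q = I·t = 0.3920 A × 2166.0 s = 849.1 C.
n(e⁻) = Q/F = 849.1 / 96485 = 0.008800 mol.
2 electrons are transferred per H₂ molecule, so n(H₂) = 0.008800 / 2 = 0.004400 mol.
V = nRT/P = (0.004400 × 8.314 × 329) / (155 × 10³ Pa) = 7.76 × 10⁻⁵ m³ = 0.0776 L.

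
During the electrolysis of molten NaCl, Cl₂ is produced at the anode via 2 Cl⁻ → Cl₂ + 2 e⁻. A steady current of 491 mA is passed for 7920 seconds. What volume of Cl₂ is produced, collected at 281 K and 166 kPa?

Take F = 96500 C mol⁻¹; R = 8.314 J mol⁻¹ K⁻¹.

Q = I·t = 0.4910 A × 7920.0 s = 3889 C.
n(e⁻) = Q/F = 3889 / 96500 = 0.04030 mol.
2 electrons are transferred per Cl₂ molecule, so n(Cl₂) = 0.04030 / 2 = 0.02015 mol.
V = nRT/P = (0.02015 × 8.314 × 281) / (166 × 10³ Pa) = 2.84 × 10⁻⁴ m³ = 0.284 L.

0.284 L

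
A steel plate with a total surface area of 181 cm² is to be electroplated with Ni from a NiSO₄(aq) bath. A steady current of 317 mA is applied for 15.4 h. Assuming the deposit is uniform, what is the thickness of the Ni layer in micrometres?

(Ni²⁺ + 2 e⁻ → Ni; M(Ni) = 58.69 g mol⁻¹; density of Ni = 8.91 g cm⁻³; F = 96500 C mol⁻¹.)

Q = I·t = 0.3170 × 55440 = 17570 C; n(e⁻) = 0.1821 mol.
n(Ni) = n(e⁻)/2 = 0.09106 mol, so m = 0.09106 × 58.69 = 5.344 g.
Volume = m/ρ = 5.344 / 8.91 = 0.5998 cm³.
Thickness = V/A = 0.5998 / 181 = 0.00331 cm = 33.1 μm.

33.1 μm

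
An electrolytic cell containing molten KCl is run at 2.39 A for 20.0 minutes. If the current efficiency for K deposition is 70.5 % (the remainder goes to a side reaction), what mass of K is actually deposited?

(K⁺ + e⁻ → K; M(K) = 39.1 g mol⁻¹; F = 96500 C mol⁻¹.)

Q = I·t = 2.390 × 1200.0 = 2868 C.
n(e⁻) = 2868/96500 = 0.02972 mol; theoretically n(K) = 0.02972/1 = 0.02972 mol, m_theo = 1.162 g.
At 70.5 % efficiency, m_actual = 0.705 × 1.162 = 0.819 g.

0.819 g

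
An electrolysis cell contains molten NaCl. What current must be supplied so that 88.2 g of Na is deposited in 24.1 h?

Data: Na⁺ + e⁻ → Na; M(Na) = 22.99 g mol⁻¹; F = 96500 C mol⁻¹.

4.27 A

n(Na) = 88.2 / 22.99 = 3.836 mol.
n(e⁻) = 1 × 3.836 = 3.836 mol.
Q = n(e⁻)·F = 3.836 × 96500 = 370200 C.
I = Q/t = 370200 / 86760 s = 4.27 A.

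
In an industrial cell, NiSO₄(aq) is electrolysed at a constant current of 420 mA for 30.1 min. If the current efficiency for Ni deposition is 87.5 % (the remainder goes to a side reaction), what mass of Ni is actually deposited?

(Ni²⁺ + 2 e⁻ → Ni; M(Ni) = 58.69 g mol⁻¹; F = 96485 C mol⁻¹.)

0.202 g

Q = I·t = 0.4200 × 1806.0 = 758.5 C.
n(e⁻) = 758.5/96485 = 0.007862 mol; theoretically n(Ni) = 0.007862/2 = 0.003931 mol, m_theo = 0.2307 g.
At 87.5 % efficiency, m_actual = 0.875 × 0.2307 = 0.202 g.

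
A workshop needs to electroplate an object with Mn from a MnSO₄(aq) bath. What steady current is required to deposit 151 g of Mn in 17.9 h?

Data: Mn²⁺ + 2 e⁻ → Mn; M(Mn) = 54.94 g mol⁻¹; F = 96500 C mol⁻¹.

n(Mn) = 151 / 54.94 = 2.748 mol.
n(e⁻) = 2 × 2.748 = 5.497 mol.
Q = n(e⁻)·F = 5.497 × 96500 = 530500 C.
I = Q/t = 530500 / 64440 s = 8.23 A.

8.23 A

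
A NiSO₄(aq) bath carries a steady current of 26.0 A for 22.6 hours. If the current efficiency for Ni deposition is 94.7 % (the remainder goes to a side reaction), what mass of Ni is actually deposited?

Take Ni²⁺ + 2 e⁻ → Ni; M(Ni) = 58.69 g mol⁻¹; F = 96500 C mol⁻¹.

609 g

Q = I·t = 26.00 × 81360 = 2115000 C.
n(e⁻) = 2115000/96500 = 21.92 mol; theoretically n(Ni) = 21.92/2 = 10.96 mol, m_theo = 643.3 g.
At 94.7 % efficiency, m_actual = 0.947 × 643.3 = 609 g.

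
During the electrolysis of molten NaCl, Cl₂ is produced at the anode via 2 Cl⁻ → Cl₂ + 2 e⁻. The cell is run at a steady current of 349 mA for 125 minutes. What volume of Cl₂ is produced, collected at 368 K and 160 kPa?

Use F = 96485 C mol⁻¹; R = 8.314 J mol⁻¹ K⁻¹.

0.259 L

Q = I·t = 0.3490 A × 7500.0 s = 2618 C.
n(e⁻) = Q/F = 2618 / 96485 = 0.02713 mol.
2 electrons are transferred per Cl₂ molecule, so n(Cl₂) = 0.02713 / 2 = 0.01356 mol.
V = nRT/P = (0.01356 × 8.314 × 368) / (160 × 10³ Pa) = 2.59 × 10⁻⁴ m³ = 0.259 L.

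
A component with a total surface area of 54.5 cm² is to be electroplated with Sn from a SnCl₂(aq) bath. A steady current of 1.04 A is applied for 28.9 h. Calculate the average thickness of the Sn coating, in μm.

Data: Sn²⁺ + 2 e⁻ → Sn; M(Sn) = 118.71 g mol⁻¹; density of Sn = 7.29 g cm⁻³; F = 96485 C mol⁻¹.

1680 μm

Q = I·t = 1.040 × 104040 = 108200 C; n(e⁻) = 1.121 mol.
n(Sn) = n(e⁻)/2 = 0.5607 mol, so m = 0.5607 × 118.71 = 66.56 g.
Volume = m/ρ = 66.56 / 7.29 = 9.131 cm³.
Thickness = V/A = 9.131 / 54.5 = 0.168 cm = 1680 μm.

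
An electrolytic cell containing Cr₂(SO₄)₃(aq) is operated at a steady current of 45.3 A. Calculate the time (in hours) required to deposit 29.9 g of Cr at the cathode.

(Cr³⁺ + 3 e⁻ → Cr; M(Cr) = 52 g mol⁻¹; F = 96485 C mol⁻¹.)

n(Cr) = m/M = 29.9 / 52 = 0.5750 mol.
Each Cr atom requires 3 electrons, so n(e⁻) = 3 × 0.5750 = 1.725 mol.
Q = n(e⁻)·F = 1.725 × 96485 = 166400 C.
t = Q/I = 166400 / 45.30 A = 3674 s = 1.02 h.

1.02 h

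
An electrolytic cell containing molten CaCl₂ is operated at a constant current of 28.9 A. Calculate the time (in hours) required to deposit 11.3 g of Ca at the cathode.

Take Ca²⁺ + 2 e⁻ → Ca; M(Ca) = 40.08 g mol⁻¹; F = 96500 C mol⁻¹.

0.523 h

n(Ca) = m/M = 11.3 / 40.08 = 0.2819 mol.
Each Ca atom requires 2 electrons, so n(e⁻) = 2 × 0.2819 = 0.5639 mol.
Q = n(e⁻)·F = 0.5639 × 96500 = 54410 C.
t = Q/I = 54410 / 28.90 A = 1883 s = 0.523 h.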